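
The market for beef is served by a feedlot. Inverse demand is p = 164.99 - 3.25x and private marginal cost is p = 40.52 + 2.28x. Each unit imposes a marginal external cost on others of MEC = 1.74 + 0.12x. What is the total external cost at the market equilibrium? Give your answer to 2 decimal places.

69.56

Market equilibrium (private): 40.52 + 2.28x = 164.99 - 3.25x → x_m = 22.5081.
Total external cost = ∫₀^{x_m} (1.74 + 0.12x) dx = 1.74×22.5081 + ½×0.12×22.5081² = 69.5610.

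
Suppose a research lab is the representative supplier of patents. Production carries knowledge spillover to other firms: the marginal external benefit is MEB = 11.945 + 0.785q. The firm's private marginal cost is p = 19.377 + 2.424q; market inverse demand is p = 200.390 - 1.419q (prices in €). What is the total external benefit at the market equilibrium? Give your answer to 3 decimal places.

Market equilibrium (private): 19.377 + 2.424q = 200.390 - 1.419q → q_m = 47.1020.
Total external benefit = ∫₀^{q_m} (11.945 + 0.785q) dq = 11.945×47.1020 + ½×0.785×47.1020² = 1433.4333.

€1433.433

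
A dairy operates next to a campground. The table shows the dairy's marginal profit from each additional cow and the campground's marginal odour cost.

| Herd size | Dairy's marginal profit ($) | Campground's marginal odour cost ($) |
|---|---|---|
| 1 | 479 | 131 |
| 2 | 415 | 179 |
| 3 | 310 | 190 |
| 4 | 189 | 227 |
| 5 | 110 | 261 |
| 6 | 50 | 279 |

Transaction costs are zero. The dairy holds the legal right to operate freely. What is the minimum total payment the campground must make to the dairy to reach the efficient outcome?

Left alone the dairy would choose level 6 (marginal profit stays positive).
Efficient level: k* = 3 (marginal profit ≥ marginal odour cost through 3).
The campground must at least cover the dairy's forgone profit from cutting 6→3: 189 + 110 + 50 = 349.

$349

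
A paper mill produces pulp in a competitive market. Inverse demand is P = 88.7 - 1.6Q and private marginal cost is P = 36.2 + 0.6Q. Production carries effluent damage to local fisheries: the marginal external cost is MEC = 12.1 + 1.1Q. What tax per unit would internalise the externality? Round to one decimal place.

Social marginal cost = private MC + MEC = 48.3 + 1.7Q.
Set SMC = demand: 48.3 + 1.7Q = 88.7 - 1.6Q → Q* = 12.2424.
The Pigouvian tax equals MEC at Q*: 12.1 + 1.1×12.2424 = 25.5666.

tax = 25.6 per unit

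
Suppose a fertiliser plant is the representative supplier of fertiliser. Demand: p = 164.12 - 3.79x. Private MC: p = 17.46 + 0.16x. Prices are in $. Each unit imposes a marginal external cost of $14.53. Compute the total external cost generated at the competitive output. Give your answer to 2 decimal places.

Market equilibrium (private): 17.46 + 0.16x = 164.12 - 3.79x → x_m = 37.1291.
Total external cost = MEC × x_m = 14.53 × 37.1291 = 539.4858.

$539.49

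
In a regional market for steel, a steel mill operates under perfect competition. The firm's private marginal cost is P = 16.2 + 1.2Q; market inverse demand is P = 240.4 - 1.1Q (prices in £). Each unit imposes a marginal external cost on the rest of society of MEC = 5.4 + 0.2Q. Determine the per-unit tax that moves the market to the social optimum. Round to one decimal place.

tax = £22.9 per unit

Social marginal cost = private MC + MEC = 21.6 + 1.4Q.
Set SMC = demand: 21.6 + 1.4Q = 240.4 - 1.1Q → Q* = 87.5200.
The Pigouvian tax equals MEC at Q*: 5.4 + 0.2×87.5200 = 22.9040.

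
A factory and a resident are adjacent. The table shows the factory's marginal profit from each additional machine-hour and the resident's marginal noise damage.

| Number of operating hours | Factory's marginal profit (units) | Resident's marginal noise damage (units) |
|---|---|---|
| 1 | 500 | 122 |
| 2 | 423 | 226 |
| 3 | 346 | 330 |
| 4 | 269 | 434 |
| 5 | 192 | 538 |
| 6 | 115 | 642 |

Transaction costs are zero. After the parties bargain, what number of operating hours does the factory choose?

3

Bargaining reaches the level where marginal profit last exceeds marginal noise damage.
That holds through level 3 (346 ≥ 330) but not at 4 (269 < 434).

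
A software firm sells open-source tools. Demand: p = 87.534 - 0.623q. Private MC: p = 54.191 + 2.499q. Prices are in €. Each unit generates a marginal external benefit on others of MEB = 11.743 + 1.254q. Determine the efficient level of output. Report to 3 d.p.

q* = 24.136

Social marginal cost = private MC − MEB = 42.448 + 1.245q.
Set SMC = demand: 42.448 + 1.245q = 87.534 - 0.623q → q* = 24.1360.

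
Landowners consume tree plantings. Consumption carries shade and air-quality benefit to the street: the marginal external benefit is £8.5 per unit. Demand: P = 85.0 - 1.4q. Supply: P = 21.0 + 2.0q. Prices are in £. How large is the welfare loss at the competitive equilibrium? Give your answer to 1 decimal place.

DWL = £10.6

Market equilibrium (private): 21.0 + 2.0q = 85.0 - 1.4q → q_m = 18.8235.
Social marginal benefit = demand + MEB = 93.5 - 1.4q.
Set SMB = MC: 93.5 - 1.4q = 21.0 + 2.0q → q* = 21.3235.
Height of the DWL triangle at q_m is SMB(q_m) − MC(q_m) = MEB(q_m) = 8.5000.
DWL = ½ × 2.5000 × 8.5000 = 10.6250.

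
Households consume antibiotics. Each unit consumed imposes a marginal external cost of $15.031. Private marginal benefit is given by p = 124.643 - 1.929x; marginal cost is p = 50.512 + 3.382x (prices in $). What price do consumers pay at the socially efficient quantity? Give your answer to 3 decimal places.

P = $103.177

Social marginal benefit = demand − MEC = 109.612 - 1.929x.
Set SMB = MC: 109.612 - 1.929x = 50.512 + 3.382x → x* = 11.1278.
Consumer price on the demand curve at x*: 124.643 − 1.929×11.1278 = 103.1775.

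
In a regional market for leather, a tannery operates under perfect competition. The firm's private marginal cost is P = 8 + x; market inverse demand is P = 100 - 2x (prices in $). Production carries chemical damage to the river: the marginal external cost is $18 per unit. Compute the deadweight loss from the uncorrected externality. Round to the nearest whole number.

DWL = $54

Market equilibrium (private): 8 + x = 100 - 2x → x_m = 30.6667.
Social marginal cost = private MC + MEC = 26 + x.
Set SMC = demand: 26 + x = 100 - 2x → x* = 24.6667.
Between x* and x_m the wedge SMC − demand runs linearly from 0 to MEC(x_m), so the loss is a triangle.
DWL = ½ × 6.0000 × 18.0000 = 54.0000.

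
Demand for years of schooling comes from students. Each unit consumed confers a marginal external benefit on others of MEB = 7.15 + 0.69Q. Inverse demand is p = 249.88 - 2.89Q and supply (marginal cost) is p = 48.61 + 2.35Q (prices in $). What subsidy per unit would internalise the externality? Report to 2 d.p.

subsidy = $38.76 per unit

Social marginal benefit = demand + MEB = 257.03 - 2.20Q.
Set SMB = MC: 257.03 - 2.20Q = 48.61 + 2.35Q → Q* = 45.8066.
The Pigouvian subsidy equals MEB at Q*: 7.15 + 0.69×45.8066 = 38.7566.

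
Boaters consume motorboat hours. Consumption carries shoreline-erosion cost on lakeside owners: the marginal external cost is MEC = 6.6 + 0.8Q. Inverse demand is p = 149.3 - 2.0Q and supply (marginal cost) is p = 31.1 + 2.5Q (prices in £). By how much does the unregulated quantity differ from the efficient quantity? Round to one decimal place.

Market equilibrium (private): 31.1 + 2.5Q = 149.3 - 2.0Q → Q_m = 26.2667.
Social marginal benefit = demand − MEC = 142.7 - 2.8Q.
Set SMB = MC: 142.7 - 2.8Q = 31.1 + 2.5Q → Q* = 21.0566.
Gap = |26.2667 − 21.0566| = 5.2101.

5.2 units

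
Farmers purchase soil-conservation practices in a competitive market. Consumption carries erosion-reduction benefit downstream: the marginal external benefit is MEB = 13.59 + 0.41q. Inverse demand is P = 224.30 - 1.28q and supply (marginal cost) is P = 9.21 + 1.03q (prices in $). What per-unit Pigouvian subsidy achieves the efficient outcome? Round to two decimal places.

subsidy = $62.94 per unit

Social marginal benefit = demand + MEB = 237.89 - 0.87q.
Set SMB = MC: 237.89 - 0.87q = 9.21 + 1.03q → q* = 120.3579.
The Pigouvian subsidy equals MEB at q*: 13.59 + 0.41×120.3579 = 62.9367.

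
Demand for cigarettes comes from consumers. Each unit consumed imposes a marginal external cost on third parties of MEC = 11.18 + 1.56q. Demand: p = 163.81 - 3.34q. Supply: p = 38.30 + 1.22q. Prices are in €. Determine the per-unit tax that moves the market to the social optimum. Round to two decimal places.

Social marginal benefit = demand − MEC = 152.63 - 4.90q.
Set SMB = MC: 152.63 - 4.90q = 38.30 + 1.22q → q* = 18.6814.
The Pigouvian tax equals MEC at q*: 11.18 + 1.56×18.6814 = 40.3230.

tax = €40.32 per unit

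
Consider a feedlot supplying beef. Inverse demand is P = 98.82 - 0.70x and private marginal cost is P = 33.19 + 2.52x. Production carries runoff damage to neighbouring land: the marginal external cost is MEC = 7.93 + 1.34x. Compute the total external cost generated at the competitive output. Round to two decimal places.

439.96

Market equilibrium (private): 33.19 + 2.52x = 98.82 - 0.70x → x_m = 20.3820.
Total external cost = ∫₀^{x_m} (7.93 + 1.34x) dx = 7.93×20.3820 + ½×1.34×20.3820² = 439.9646.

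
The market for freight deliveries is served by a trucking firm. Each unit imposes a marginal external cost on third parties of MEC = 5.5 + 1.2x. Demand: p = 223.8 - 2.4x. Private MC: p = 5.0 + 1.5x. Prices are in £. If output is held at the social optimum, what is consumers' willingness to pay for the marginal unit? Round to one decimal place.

Social marginal cost = private MC + MEC = 10.5 + 2.7x.
Set SMC = demand: 10.5 + 2.7x = 223.8 - 2.4x → x* = 41.8235.
Consumer price on the demand curve at x*: 223.8 − 2.4×41.8235 = 123.4236.

P = £123.4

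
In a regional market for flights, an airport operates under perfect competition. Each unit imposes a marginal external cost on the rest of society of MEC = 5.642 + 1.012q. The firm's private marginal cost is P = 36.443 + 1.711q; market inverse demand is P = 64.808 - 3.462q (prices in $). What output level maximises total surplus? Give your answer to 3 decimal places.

Social marginal cost = private MC + MEC = 42.085 + 2.723q.
Set SMC = demand: 42.085 + 2.723q = 64.808 - 3.462q → q* = 3.6739.

q* = 3.674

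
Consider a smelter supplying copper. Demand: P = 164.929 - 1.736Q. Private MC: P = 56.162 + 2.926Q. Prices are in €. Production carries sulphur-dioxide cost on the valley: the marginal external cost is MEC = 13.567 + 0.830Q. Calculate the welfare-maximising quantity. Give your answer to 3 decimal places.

Q* = 17.334

Social marginal cost = private MC + MEC = 69.729 + 3.756Q.
Set SMC = demand: 69.729 + 3.756Q = 164.929 - 1.736Q → Q* = 17.3343.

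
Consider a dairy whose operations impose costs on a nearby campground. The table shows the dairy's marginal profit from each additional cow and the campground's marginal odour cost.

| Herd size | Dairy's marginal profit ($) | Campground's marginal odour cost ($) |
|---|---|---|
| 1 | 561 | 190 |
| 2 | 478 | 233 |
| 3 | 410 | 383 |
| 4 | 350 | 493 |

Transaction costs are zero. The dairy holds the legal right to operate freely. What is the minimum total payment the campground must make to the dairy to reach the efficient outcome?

Left alone the dairy would choose level 4 (marginal profit stays positive).
Efficient level: k* = 3 (marginal profit ≥ marginal odour cost through 3).
The campground must at least cover the dairy's forgone profit from cutting 4→3: 350 = 350.

$350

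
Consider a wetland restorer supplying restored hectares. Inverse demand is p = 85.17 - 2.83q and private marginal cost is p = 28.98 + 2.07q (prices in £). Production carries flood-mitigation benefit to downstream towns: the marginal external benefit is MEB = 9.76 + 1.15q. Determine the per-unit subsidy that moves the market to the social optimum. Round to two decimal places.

subsidy = £29.98 per unit

Social marginal cost = private MC − MEB = 19.22 + 0.92q.
Set SMC = demand: 19.22 + 0.92q = 85.17 - 2.83q → q* = 17.5867.
The Pigouvian subsidy equals MEB at q*: 9.76 + 1.15×17.5867 = 29.9847.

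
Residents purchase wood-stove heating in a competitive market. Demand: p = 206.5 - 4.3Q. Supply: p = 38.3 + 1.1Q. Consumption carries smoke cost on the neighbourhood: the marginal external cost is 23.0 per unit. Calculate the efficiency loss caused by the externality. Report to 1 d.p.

Market equilibrium (private): 38.3 + 1.1Q = 206.5 - 4.3Q → Q_m = 31.1481.
Social marginal benefit = demand − MEC = 183.5 - 4.3Q.
Set SMB = MC: 183.5 - 4.3Q = 38.3 + 1.1Q → Q* = 26.8889.
The welfare-loss triangle has base |Q_m − Q*| and height MEC(Q_m) (the vertical gap between SMB and MC is zero at Q* and MEC at Q_m).
DWL = ½ × 4.2592 × 23.0000 = 48.9808.

DWL = 49.0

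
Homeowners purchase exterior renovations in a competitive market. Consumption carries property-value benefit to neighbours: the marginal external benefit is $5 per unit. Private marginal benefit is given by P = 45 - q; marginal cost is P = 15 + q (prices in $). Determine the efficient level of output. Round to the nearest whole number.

Social marginal benefit = demand + MEB = 50 - q.
Set SMB = MC: 50 - q = 15 + q → q* = 17.5000.

q* = 18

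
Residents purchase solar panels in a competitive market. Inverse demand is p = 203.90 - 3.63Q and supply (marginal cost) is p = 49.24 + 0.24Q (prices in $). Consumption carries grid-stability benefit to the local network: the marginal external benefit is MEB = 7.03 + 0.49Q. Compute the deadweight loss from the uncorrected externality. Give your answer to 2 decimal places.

Market equilibrium (private): 49.24 + 0.24Q = 203.90 - 3.63Q → Q_m = 39.9638.
Social marginal benefit = demand + MEB = 210.93 - 3.14Q.
Set SMB = MC: 210.93 - 3.14Q = 49.24 + 0.24Q → Q* = 47.8373.
The loss is the area between SMB and MC from Q* to Q_m; with linear curves that's a triangle of height MEB(Q_m).
DWL = ½ × 7.8735 × 26.6123 = 104.7660.

DWL = $104.77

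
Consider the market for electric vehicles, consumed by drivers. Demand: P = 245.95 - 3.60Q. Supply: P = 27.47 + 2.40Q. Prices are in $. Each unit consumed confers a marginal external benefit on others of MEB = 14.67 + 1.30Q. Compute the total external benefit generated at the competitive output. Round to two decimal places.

Market equilibrium (private): 27.47 + 2.40Q = 245.95 - 3.60Q → Q_m = 36.4133.
Total external benefit = ∫₀^{Q_m} (14.67 + 1.30Q) dQ = 14.67×36.4133 + ½×1.30×36.4133² = 1396.0366.

$1396.04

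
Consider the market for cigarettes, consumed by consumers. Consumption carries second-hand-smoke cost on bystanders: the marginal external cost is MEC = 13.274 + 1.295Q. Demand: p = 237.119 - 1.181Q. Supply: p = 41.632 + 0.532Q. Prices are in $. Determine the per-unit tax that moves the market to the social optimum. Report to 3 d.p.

tax = $91.720 per unit

Social marginal benefit = demand − MEC = 223.845 - 2.476Q.
Set SMB = MC: 223.845 - 2.476Q = 41.632 + 0.532Q → Q* = 60.5761.
The Pigouvian tax equals MEC at Q*: 13.274 + 1.295×60.5761 = 91.7200.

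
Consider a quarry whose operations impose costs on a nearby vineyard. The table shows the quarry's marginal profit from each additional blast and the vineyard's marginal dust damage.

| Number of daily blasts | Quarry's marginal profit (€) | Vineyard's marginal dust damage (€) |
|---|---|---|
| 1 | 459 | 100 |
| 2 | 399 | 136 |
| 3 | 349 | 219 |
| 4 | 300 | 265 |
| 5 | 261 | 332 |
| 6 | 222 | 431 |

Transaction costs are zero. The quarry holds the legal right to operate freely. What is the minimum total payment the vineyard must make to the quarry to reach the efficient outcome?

€483

Left alone the quarry would choose level 6 (marginal profit stays positive).
Efficient level: k* = 4 (marginal profit ≥ marginal dust damage through 4).
The vineyard must at least cover the quarry's forgone profit from cutting 6→4: 261 + 222 = 483.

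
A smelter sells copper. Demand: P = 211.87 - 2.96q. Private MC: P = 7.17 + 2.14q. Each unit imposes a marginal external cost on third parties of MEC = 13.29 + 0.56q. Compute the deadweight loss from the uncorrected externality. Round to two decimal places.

Market equilibrium (private): 7.17 + 2.14q = 211.87 - 2.96q → q_m = 40.1373.
Social marginal cost = private MC + MEC = 20.46 + 2.70q.
Set SMC = demand: 20.46 + 2.70q = 211.87 - 2.96q → q* = 33.8180.
The welfare-loss triangle has base |q_m − q*| and height MEC(q_m) (the vertical gap between SMC and demand is zero at q* and MEC at q_m).
DWL = ½ × 6.3193 × 35.7669 = 113.0109.

DWL = 113.01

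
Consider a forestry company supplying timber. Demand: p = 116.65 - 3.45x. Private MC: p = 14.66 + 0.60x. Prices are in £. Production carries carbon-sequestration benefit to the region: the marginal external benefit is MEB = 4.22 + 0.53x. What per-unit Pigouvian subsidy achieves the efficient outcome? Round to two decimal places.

Social marginal cost = private MC − MEB = 10.44 + 0.07x.
Set SMC = demand: 10.44 + 0.07x = 116.65 - 3.45x → x* = 30.1733.
The Pigouvian subsidy equals MEB at x*: 4.22 + 0.53×30.1733 = 20.2118.

subsidy = £20.21 per unit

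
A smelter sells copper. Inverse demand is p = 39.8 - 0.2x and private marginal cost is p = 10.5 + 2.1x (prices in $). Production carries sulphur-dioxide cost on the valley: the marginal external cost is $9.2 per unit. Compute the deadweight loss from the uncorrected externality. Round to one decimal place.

DWL = $18.4

Market equilibrium (private): 10.5 + 2.1x = 39.8 - 0.2x → x_m = 12.7391.
Social marginal cost = private MC + MEC = 19.7 + 2.1x.
Set SMC = demand: 19.7 + 2.1x = 39.8 - 0.2x → x* = 8.7391.
Between x* and x_m the wedge SMC − demand runs linearly from 0 to MEC(x_m), so the loss is a triangle.
DWL = ½ × 4.0000 × 9.2000 = 18.4000.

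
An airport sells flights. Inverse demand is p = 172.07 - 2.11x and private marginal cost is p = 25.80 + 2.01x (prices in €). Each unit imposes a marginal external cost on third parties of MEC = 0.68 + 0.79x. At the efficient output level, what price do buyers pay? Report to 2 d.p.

Social marginal cost = private MC + MEC = 26.48 + 2.80x.
Set SMC = demand: 26.48 + 2.80x = 172.07 - 2.11x → x* = 29.6517.
Consumer price on the demand curve at x*: 172.07 − 2.11×29.6517 = 109.5049.

P = €109.50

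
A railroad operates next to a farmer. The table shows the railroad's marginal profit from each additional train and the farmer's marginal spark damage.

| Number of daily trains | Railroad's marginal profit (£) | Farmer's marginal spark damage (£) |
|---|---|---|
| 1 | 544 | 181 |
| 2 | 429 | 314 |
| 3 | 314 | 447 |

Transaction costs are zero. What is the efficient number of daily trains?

Bargaining reaches the level where marginal profit last exceeds marginal spark damage.
That holds through level 2 (429 ≥ 314) but not at 3 (314 < 447).

2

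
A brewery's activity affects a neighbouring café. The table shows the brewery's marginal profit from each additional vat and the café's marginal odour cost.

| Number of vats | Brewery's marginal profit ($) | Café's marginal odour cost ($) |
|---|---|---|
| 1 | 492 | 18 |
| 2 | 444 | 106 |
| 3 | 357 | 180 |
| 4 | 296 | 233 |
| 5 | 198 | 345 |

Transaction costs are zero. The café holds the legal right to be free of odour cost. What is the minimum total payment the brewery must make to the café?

$537

Efficient level: marginal profit ≥ marginal odour cost through level 4, so k* = 4.
With the café holding the right, the brewery must at least compensate total damage at k*: 18 + 106 + 180 + 233 = 537.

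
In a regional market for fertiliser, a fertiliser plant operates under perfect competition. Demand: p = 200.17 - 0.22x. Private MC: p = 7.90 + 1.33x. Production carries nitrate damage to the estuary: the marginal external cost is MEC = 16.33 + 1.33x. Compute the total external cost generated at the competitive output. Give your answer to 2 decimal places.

12258.15

Market equilibrium (private): 7.90 + 1.33x = 200.17 - 0.22x → x_m = 124.0452.
Total external cost = ∫₀^{x_m} (16.33 + 1.33x) dx = 16.33×124.0452 + ½×1.33×124.0452² = 12258.1539.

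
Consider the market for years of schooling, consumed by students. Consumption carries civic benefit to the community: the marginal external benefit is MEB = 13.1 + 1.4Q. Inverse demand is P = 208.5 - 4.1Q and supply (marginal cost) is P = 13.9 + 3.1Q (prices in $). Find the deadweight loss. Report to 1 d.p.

DWL = $223.7

Market equilibrium (private): 13.9 + 3.1Q = 208.5 - 4.1Q → Q_m = 27.0278.
Social marginal benefit = demand + MEB = 221.6 - 2.7Q.
Set SMB = MC: 221.6 - 2.7Q = 13.9 + 3.1Q → Q* = 35.8103.
Height of the DWL triangle at Q_m is SMB(Q_m) − MC(Q_m) = MEB(Q_m) = 50.9389.
DWL = ½ × 8.7825 × 50.9389 = 223.6854.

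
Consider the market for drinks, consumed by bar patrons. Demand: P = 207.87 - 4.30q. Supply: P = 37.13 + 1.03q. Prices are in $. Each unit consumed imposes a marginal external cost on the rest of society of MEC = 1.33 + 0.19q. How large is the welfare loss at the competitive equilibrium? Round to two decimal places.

Market equilibrium (private): 37.13 + 1.03q = 207.87 - 4.30q → q_m = 32.0338.
Social marginal benefit = demand − MEC = 206.54 - 4.49q.
Set SMB = MC: 206.54 - 4.49q = 37.13 + 1.03q → q* = 30.6902.
Height of the DWL triangle at q_m is MC(q_m) − SMB(q_m) = MEC(q_m) = 7.4164.
DWL = ½ × 1.3436 × 7.4164 = 4.9823.

DWL = $4.98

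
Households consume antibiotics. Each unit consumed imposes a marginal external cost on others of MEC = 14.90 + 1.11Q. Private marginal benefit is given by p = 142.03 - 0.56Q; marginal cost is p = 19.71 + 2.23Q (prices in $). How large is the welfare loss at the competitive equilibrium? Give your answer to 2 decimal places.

DWL = $518.01

Market equilibrium (private): 19.71 + 2.23Q = 142.03 - 0.56Q → Q_m = 43.8423.
Social marginal benefit = demand − MEC = 127.13 - 1.67Q.
Set SMB = MC: 127.13 - 1.67Q = 19.71 + 2.23Q → Q* = 27.5436.
Height of the DWL triangle at Q_m is MC(Q_m) − SMB(Q_m) = MEC(Q_m) = 63.5649.
DWL = ½ × 16.2987 × 63.5649 = 518.0126.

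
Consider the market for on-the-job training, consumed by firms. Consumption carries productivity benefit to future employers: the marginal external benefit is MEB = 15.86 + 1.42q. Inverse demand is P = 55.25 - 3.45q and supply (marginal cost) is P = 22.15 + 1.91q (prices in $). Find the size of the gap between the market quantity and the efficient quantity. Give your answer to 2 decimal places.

Market equilibrium (private): 22.15 + 1.91q = 55.25 - 3.45q → q_m = 6.1754.
Social marginal benefit = demand + MEB = 71.11 - 2.03q.
Set SMB = MC: 71.11 - 2.03q = 22.15 + 1.91q → q* = 12.4264.
Gap = |6.1754 − 12.4264| = 6.2510.

6.25 units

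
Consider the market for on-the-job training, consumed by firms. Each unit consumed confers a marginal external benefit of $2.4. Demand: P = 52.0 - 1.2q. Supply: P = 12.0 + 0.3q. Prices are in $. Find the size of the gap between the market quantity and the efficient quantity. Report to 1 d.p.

Market equilibrium (private): 12.0 + 0.3q = 52.0 - 1.2q → q_m = 26.6667.
Social marginal benefit = demand + MEB = 54.4 - 1.2q.
Set SMB = MC: 54.4 - 1.2q = 12.0 + 0.3q → q* = 28.2667.
Gap = |26.6667 − 28.2667| = 1.6000.

1.6 units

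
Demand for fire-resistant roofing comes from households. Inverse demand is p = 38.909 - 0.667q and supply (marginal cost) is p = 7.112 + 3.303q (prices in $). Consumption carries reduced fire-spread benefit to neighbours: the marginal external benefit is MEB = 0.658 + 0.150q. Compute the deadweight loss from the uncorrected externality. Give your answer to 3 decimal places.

DWL = $0.453

Market equilibrium (private): 7.112 + 3.303q = 38.909 - 0.667q → q_m = 8.0093.
Social marginal benefit = demand + MEB = 39.567 - 0.517q.
Set SMB = MC: 39.567 - 0.517q = 7.112 + 3.303q → q* = 8.4961.
Height of the DWL triangle at q_m is SMB(q_m) − MC(q_m) = MEB(q_m) = 1.8594.
DWL = ½ × 0.4868 × 1.8594 = 0.4526.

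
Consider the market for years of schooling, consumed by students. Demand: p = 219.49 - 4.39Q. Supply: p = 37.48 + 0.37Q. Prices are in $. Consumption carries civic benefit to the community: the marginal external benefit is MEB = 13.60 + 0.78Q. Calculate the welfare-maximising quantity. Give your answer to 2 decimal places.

Q* = 49.15

Social marginal benefit = demand + MEB = 233.09 - 3.61Q.
Set SMB = MC: 233.09 - 3.61Q = 37.48 + 0.37Q → Q* = 49.1482.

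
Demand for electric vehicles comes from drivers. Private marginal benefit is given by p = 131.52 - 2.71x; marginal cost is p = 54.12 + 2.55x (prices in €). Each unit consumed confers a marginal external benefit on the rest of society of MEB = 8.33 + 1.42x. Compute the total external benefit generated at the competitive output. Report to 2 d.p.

€276.31

Market equilibrium (private): 54.12 + 2.55x = 131.52 - 2.71x → x_m = 14.7148.
Total external benefit = ∫₀^{x_m} (8.33 + 1.42x) dx = 8.33×14.7148 + ½×1.42×14.7148² = 276.3073.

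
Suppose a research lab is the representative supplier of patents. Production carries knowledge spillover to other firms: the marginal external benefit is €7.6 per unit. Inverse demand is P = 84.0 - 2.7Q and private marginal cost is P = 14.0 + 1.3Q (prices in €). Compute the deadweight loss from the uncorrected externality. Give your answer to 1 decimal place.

Market equilibrium (private): 14.0 + 1.3Q = 84.0 - 2.7Q → Q_m = 17.5000.
Social marginal cost = private MC − MEB = 6.4 + 1.3Q.
Set SMC = demand: 6.4 + 1.3Q = 84.0 - 2.7Q → Q* = 19.4000.
Height of the DWL triangle at Q_m is demand(Q_m) − SMC(Q_m) = MEB(Q_m) = 7.6000.
DWL = ½ × 1.9000 × 7.6000 = 7.2200.

DWL = €7.2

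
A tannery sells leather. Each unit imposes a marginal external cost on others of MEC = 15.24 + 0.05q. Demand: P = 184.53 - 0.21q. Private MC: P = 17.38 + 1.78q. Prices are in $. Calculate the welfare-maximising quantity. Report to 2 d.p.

q* = 74.47

Social marginal cost = private MC + MEC = 32.62 + 1.83q.
Set SMC = demand: 32.62 + 1.83q = 184.53 - 0.21q → q* = 74.4657.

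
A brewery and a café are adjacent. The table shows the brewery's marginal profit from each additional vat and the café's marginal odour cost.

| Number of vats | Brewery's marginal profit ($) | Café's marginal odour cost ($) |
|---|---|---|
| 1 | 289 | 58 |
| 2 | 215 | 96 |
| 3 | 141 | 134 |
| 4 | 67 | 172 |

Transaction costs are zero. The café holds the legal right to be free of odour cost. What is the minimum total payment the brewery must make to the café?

Efficient level: marginal profit ≥ marginal odour cost through level 3, so k* = 3.
With the café holding the right, the brewery must at least compensate total damage at k*: 58 + 96 + 134 = 288.

$288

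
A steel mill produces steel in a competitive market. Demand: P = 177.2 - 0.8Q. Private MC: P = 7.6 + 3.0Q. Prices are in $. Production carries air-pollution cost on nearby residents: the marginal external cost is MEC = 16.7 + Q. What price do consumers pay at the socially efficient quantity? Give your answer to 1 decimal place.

P = $151.7

Social marginal cost = private MC + MEC = 24.3 + 4.0Q.
Set SMC = demand: 24.3 + 4.0Q = 177.2 - 0.8Q → Q* = 31.8542.
Consumer price on the demand curve at Q*: 177.2 − 0.8×31.8542 = 151.7166.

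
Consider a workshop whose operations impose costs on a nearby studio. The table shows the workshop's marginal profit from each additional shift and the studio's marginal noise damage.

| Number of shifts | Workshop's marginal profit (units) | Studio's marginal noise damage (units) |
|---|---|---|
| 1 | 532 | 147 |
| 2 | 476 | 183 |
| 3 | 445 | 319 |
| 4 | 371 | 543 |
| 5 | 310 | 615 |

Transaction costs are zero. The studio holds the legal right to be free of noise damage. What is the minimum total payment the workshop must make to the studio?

Efficient level: marginal profit ≥ marginal noise damage through level 3, so k* = 3.
With the studio holding the right, the workshop must at least compensate total damage at k*: 147 + 183 + 319 = 649.

649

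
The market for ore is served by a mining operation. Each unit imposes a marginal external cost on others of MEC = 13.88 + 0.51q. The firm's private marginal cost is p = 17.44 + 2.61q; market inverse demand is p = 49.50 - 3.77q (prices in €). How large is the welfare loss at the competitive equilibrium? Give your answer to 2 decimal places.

Market equilibrium (private): 17.44 + 2.61q = 49.50 - 3.77q → q_m = 5.0251.
Social marginal cost = private MC + MEC = 31.32 + 3.12q.
Set SMC = demand: 31.32 + 3.12q = 49.50 - 3.77q → q* = 2.6386.
Between q* and q_m the wedge SMC − demand runs linearly from 0 to MEC(q_m), so the loss is a triangle.
DWL = ½ × 2.3865 × 16.4428 = 19.6204.

DWL = €19.62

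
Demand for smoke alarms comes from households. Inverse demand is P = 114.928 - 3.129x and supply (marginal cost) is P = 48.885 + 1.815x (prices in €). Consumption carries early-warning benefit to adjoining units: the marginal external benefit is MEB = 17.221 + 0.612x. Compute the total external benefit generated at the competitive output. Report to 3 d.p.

Market equilibrium (private): 48.885 + 1.815x = 114.928 - 3.129x → x_m = 13.3582.
Total external benefit = ∫₀^{x_m} (17.221 + 0.612x) dx = 17.221×13.3582 + ½×0.612×13.3582² = 284.6447.

€284.645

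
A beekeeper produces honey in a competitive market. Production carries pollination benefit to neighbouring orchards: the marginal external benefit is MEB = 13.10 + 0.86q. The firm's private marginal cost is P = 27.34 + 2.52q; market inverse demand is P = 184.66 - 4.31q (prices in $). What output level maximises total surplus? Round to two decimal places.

Social marginal cost = private MC − MEB = 14.24 + 1.66q.
Set SMC = demand: 14.24 + 1.66q = 184.66 - 4.31q → q* = 28.5461.

q* = 28.55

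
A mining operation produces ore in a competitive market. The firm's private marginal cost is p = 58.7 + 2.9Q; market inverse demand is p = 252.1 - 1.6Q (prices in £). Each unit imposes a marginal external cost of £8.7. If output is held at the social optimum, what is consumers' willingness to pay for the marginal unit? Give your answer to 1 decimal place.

P = £186.4

Social marginal cost = private MC + MEC = 67.4 + 2.9Q.
Set SMC = demand: 67.4 + 2.9Q = 252.1 - 1.6Q → Q* = 41.0444.
Consumer price on the demand curve at Q*: 252.1 − 1.6×41.0444 = 186.4290.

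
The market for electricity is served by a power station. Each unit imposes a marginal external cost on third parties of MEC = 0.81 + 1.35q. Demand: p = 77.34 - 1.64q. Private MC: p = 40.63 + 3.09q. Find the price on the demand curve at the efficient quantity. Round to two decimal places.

P = 67.66

Social marginal cost = private MC + MEC = 41.44 + 4.44q.
Set SMC = demand: 41.44 + 4.44q = 77.34 - 1.64q → q* = 5.9046.
Consumer price on the demand curve at q*: 77.34 − 1.64×5.9046 = 67.6565.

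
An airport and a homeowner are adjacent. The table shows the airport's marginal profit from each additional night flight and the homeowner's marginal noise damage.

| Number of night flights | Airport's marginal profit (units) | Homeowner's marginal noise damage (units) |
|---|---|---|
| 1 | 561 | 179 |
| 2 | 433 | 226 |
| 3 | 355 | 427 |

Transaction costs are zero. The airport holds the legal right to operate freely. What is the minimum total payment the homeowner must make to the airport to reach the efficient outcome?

355

Left alone the airport would choose level 3 (marginal profit stays positive).
Efficient level: k* = 2 (marginal profit ≥ marginal noise damage through 2).
The homeowner must at least cover the airport's forgone profit from cutting 3→2: 355 = 355.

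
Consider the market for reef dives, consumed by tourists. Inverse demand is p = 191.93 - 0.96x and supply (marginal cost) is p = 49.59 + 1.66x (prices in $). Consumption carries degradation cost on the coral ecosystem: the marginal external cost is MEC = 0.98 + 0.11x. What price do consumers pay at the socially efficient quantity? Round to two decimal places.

Social marginal benefit = demand − MEC = 190.95 - 1.07x.
Set SMB = MC: 190.95 - 1.07x = 49.59 + 1.66x → x* = 51.7802.
Consumer price on the demand curve at x*: 191.93 − 0.96×51.7802 = 142.2210.

P = $142.22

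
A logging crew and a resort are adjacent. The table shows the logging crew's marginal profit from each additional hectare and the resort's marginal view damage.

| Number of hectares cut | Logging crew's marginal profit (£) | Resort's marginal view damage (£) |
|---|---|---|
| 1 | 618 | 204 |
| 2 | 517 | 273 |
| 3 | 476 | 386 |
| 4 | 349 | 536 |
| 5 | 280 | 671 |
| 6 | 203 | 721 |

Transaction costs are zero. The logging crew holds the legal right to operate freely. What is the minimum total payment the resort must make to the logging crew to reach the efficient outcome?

£832

Left alone the logging crew would choose level 6 (marginal profit stays positive).
Efficient level: k* = 3 (marginal profit ≥ marginal view damage through 3).
The resort must at least cover the logging crew's forgone profit from cutting 6→3: 349 + 280 + 203 = 832.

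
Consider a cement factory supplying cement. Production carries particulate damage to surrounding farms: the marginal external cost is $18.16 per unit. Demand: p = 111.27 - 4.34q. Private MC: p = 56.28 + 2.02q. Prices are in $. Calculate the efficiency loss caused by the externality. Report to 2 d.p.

Market equilibrium (private): 56.28 + 2.02q = 111.27 - 4.34q → q_m = 8.6462.
Social marginal cost = private MC + MEC = 74.44 + 2.02q.
Set SMC = demand: 74.44 + 2.02q = 111.27 - 4.34q → q* = 5.7909.
Between q* and q_m the wedge SMC − demand runs linearly from 0 to MEC(q_m), so the loss is a triangle.
DWL = ½ × 2.8553 × 18.1600 = 25.9261.

DWL = $25.93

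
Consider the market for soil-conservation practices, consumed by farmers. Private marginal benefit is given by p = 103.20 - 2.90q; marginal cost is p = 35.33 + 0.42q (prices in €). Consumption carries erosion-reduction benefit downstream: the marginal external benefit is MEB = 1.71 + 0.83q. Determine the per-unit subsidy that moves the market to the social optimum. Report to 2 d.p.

subsidy = €24.90 per unit

Social marginal benefit = demand + MEB = 104.91 - 2.07q.
Set SMB = MC: 104.91 - 2.07q = 35.33 + 0.42q → q* = 27.9438.
The Pigouvian subsidy equals MEB at q*: 1.71 + 0.83×27.9438 = 24.9034.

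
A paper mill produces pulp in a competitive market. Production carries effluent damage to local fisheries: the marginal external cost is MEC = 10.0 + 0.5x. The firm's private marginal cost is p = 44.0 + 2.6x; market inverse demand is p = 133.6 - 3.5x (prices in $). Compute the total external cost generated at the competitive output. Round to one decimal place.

Market equilibrium (private): 44.0 + 2.6x = 133.6 - 3.5x → x_m = 14.6885.
Total external cost = ∫₀^{x_m} (10.0 + 0.5x) dx = 10.0×14.6885 + ½×0.5×14.6885² = 200.8230.

$200.8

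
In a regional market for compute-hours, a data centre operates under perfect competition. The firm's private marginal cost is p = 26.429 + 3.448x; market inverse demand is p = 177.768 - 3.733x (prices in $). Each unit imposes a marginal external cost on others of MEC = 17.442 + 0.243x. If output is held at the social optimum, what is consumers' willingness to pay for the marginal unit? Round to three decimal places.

Social marginal cost = private MC + MEC = 43.871 + 3.691x.
Set SMC = demand: 43.871 + 3.691x = 177.768 - 3.733x → x* = 18.0357.
Consumer price on the demand curve at x*: 177.768 − 3.733×18.0357 = 110.4407.

P = $110.441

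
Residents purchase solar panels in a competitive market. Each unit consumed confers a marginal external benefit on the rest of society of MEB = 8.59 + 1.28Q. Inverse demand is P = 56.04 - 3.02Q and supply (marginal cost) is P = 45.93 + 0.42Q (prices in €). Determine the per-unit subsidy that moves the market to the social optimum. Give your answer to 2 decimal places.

Social marginal benefit = demand + MEB = 64.63 - 1.74Q.
Set SMB = MC: 64.63 - 1.74Q = 45.93 + 0.42Q → Q* = 8.6574.
The Pigouvian subsidy equals MEB at Q*: 8.59 + 1.28×8.6574 = 19.6715.

subsidy = €19.67 per unit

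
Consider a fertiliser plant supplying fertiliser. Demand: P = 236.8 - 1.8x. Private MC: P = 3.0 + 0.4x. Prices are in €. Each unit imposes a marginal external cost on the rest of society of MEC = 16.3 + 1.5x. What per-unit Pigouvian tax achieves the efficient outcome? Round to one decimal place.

tax = €104.5 per unit

Social marginal cost = private MC + MEC = 19.3 + 1.9x.
Set SMC = demand: 19.3 + 1.9x = 236.8 - 1.8x → x* = 58.7838.
The Pigouvian tax equals MEC at x*: 16.3 + 1.5×58.7838 = 104.4757.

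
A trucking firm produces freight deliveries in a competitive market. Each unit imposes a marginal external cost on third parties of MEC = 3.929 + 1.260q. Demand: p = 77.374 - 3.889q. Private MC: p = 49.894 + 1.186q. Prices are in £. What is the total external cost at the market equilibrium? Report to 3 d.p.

Market equilibrium (private): 49.894 + 1.186q = 77.374 - 3.889q → q_m = 5.4148.
Total external cost = ∫₀^{q_m} (3.929 + 1.260q) dq = 3.929×5.4148 + ½×1.260×5.4148² = 39.7464.

£39.746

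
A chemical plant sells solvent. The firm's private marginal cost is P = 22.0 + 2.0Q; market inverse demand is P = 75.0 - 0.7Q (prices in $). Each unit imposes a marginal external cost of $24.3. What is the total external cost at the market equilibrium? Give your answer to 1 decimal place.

Market equilibrium (private): 22.0 + 2.0Q = 75.0 - 0.7Q → Q_m = 19.6296.
Total external cost = MEC × Q_m = 24.3 × 19.6296 = 476.9993.

$477.0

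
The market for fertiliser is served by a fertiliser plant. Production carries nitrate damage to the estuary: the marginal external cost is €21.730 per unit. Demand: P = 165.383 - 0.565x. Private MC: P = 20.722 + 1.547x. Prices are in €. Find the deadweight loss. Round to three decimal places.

DWL = €111.788

Market equilibrium (private): 20.722 + 1.547x = 165.383 - 0.565x → x_m = 68.4948.
Social marginal cost = private MC + MEC = 42.452 + 1.547x.
Set SMC = demand: 42.452 + 1.547x = 165.383 - 0.565x → x* = 58.2060.
The welfare-loss triangle has base |x_m − x*| and height MEC(x_m) (the vertical gap between SMC and demand is zero at x* and MEC at x_m).
DWL = ½ × 10.2888 × 21.7300 = 111.7878.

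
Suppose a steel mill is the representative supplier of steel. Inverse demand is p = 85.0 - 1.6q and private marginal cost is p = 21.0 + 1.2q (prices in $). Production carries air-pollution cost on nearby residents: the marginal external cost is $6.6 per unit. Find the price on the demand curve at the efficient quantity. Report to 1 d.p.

Social marginal cost = private MC + MEC = 27.6 + 1.2q.
Set SMC = demand: 27.6 + 1.2q = 85.0 - 1.6q → q* = 20.5000.
Consumer price on the demand curve at q*: 85.0 − 1.6×20.5000 = 52.2000.

P = $52.2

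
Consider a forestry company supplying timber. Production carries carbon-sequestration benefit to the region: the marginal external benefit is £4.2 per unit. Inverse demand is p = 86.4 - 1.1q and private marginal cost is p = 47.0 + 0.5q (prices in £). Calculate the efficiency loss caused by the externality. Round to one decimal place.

DWL = £5.5

Market equilibrium (private): 47.0 + 0.5q = 86.4 - 1.1q → q_m = 24.6250.
Social marginal cost = private MC − MEB = 42.8 + 0.5q.
Set SMC = demand: 42.8 + 0.5q = 86.4 - 1.1q → q* = 27.2500.
Height of the DWL triangle at q_m is demand(q_m) − SMC(q_m) = MEB(q_m) = 4.2000.
DWL = ½ × 2.6250 × 4.2000 = 5.5125.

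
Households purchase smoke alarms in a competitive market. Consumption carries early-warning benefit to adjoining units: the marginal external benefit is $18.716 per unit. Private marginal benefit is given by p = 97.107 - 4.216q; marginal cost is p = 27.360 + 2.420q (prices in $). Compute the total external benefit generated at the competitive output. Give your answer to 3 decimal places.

$196.713

Market equilibrium (private): 27.360 + 2.420q = 97.107 - 4.216q → q_m = 10.5104.
Total external benefit = MEB × q_m = 18.716 × 10.5104 = 196.7126.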